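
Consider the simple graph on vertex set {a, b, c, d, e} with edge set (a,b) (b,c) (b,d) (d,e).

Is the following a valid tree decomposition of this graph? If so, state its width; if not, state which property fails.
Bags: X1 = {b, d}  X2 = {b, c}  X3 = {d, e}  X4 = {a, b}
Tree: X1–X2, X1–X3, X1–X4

Vertex coverage: the bags together contain {a, b, c, d, e}, the full vertex set. Edge coverage: each edge of G has both endpoints in at least one bag. Running intersection: for every vertex, the bags containing it form a connected subtree. All three properties hold, so this is a valid tree decomposition of width max|bag| − 1 = 1, and hence tw(G) ≤ 1.

Yes; width 1.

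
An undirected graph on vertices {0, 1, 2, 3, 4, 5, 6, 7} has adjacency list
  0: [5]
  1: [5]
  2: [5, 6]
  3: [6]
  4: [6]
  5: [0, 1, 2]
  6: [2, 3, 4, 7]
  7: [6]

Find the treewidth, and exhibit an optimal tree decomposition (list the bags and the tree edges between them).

Treewidth 1.
One optimal decomposition is:
Bags: B1 = {2, 5}  B2 = {1, 5}  B3 = {2, 6}  B4 = {6, 7}  B5 = {0, 5}  B6 = {4, 6}  B7 = {3, 6}
Tree: B1–B2, B1–B3, B3–B4, B1–B5, B4–B6, B4–B7

Every bag has size at most 2, so the width is 2 − 1 = 1 and tw(G) ≤ 1. Any graph with an edge has treewidth ≥ 1, and G has the edge 5–2. Combining the bounds, tw(G) = 1.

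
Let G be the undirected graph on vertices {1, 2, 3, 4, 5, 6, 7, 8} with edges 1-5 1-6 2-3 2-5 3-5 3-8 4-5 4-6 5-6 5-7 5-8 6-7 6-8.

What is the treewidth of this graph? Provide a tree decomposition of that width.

Treewidth 2.
One such decomposition:
Bags: B1 = {3, 5, 8}  B2 = {2, 3, 5}  B3 = {5, 6, 8}  B4 = {5, 6, 7}  B5 = {1, 5, 6}  B6 = {4, 5, 6}
Tree: B1–B2, B1–B3, B3–B4, B3–B5, B3–B6

Every bag has size at most 3, so the width is 3 − 1 = 2 and tw(G) ≤ 2. For the lower bound, the 3 vertices {2, 3, 5} are pairwise adjacent, and any tree decomposition puts a clique entirely inside one bag — forcing width ≥ 2. Combining the bounds, tw(G) = 2.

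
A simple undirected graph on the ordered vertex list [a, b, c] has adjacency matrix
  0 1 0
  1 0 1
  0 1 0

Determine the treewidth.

A width-1 tree decomposition is:
Bags: B1 = {b, c}  B2 = {a, b}
Tree: B1–B2
The largest bag has 2 vertices, giving width 1; this decomposition certifies tw(G) ≤ 1. G has an edge, so its treewidth is at least 1. Hence tw(G) = 1 exactly.

1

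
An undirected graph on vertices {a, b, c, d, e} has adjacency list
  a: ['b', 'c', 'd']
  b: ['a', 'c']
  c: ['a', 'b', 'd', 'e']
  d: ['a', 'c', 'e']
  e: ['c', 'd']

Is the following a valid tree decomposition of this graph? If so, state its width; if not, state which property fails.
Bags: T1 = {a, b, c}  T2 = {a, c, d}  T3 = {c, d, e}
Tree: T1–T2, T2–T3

Vertex coverage: the bags together contain {a, b, c, d, e}, the full vertex set. Edge coverage: each edge of G has both endpoints in at least one bag. Running intersection: for every vertex, the bags containing it form a connected subtree. All three properties hold, so this is a valid tree decomposition of width max|bag| − 1 = 2, and hence tw(G) ≤ 2.

Yes; width 2.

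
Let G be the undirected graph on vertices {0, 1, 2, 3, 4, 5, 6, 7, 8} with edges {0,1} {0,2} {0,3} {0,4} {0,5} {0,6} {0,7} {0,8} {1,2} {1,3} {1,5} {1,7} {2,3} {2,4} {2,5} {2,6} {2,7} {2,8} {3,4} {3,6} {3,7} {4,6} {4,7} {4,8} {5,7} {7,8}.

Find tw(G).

4

A width-4 tree decomposition is:
Bags: B1 = {0, 1, 2, 3, 7}  B2 = {0, 2, 3, 4, 7}  B3 = {0, 2, 4, 7, 8}  B4 = {0, 1, 2, 5, 7}  B5 = {0, 2, 3, 4, 6}
Tree: B1–B2, B2–B3, B1–B4, B2–B5
Every bag has size at most 5, so the width is 5 − 1 = 4 and tw(G) ≤ 4. For the lower bound, the 5 vertices {0, 2, 3, 4, 6} are pairwise adjacent, and any tree decomposition puts a clique entirely inside one bag — forcing width ≥ 4. Therefore the treewidth is 4.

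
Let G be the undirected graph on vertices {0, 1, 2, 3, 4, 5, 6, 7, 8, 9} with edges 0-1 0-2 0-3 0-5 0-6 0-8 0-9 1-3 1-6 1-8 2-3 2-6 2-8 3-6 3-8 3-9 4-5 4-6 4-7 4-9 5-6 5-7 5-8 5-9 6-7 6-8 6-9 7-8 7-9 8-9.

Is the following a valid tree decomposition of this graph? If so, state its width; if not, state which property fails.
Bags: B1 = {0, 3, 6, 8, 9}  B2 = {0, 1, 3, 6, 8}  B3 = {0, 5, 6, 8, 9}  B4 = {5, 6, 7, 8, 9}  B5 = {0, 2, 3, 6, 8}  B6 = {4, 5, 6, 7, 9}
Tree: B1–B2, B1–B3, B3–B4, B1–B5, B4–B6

Yes; width 4.

Checking the three conditions: (i) the bags cover all of {0, 1, 2, 3, 4, 5, 6, 7, 8, 9}; (ii) for each edge, some bag contains both endpoints; (iii) the bags containing any fixed vertex form a subtree. All hold, so the decomposition is valid with width 5 − 1 = 4.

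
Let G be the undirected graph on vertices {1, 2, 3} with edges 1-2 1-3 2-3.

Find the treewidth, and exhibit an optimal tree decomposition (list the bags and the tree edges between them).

Treewidth 2.
Bags: B1 = {1, 2, 3}
Tree: (single bag)

With just one bag of size 3, the width is 3 − 1 = 2, so tw(G) ≤ 2. Conversely, {1, 2, 3} is a clique of size 3, and the vertices of any clique must share a bag in every tree decomposition; so some bag has ≥ 3 vertices and tw(G) ≥ 2. Therefore the treewidth is 2.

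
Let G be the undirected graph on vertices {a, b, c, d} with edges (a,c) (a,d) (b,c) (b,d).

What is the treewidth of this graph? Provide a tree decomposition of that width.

Treewidth 2.
One such decomposition:
Bags: B1 = {a, b, c}  B2 = {a, b, d}
Tree: B1–B2

Each bag holds 3 vertices, so the decomposition has width 2, which upper-bounds the treewidth. Since a–c–b–d–a is a cycle in G, G is not acyclic. Forests are exactly the graphs of treewidth ≤ 1, so tw(G) ≥ 2. Hence tw(G) = 2 exactly.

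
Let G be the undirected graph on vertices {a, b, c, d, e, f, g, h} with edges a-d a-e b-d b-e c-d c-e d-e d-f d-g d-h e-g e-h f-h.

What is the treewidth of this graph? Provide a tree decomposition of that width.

The largest bag has 3 vertices, giving width 2; this decomposition certifies tw(G) ≤ 2. For the lower bound, the 3 vertices {d, e, g} are pairwise adjacent, and any tree decomposition puts a clique entirely inside one bag — forcing width ≥ 2. The upper and lower bounds meet at 2, so that is the treewidth.

Treewidth 2.
One optimal decomposition is:
Bags: B1 = {c, d, e}  B2 = {d, e, g}  B3 = {d, e, h}  B4 = {d, f, h}  B5 = {a, d, e}  B6 = {b, d, e}
Tree: B1–B2, B1–B3, B3–B4, B3–B5, B3–B6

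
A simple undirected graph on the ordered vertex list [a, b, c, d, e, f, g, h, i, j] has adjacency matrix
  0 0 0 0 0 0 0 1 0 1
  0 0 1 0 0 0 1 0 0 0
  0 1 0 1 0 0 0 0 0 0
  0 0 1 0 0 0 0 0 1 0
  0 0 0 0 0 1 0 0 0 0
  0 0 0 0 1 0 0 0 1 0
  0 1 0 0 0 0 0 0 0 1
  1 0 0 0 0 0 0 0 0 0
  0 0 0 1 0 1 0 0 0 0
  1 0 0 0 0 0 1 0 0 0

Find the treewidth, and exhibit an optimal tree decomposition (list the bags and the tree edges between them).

Treewidth 1.
One such decomposition:
Bags: B1 = {e, f}  B2 = {f, i}  B3 = {d, i}  B4 = {c, d}  B5 = {b, c}  B6 = {b, g}  B7 = {g, j}  B8 = {a, j}  B9 = {a, h}
Tree: B1–B2, B2–B3, B3–B4, B4–B5, B5–B6, B6–B7, B7–B8, B8–B9

Each bag holds 2 vertices, so the decomposition has width 1, which upper-bounds the treewidth. Any graph with an edge has treewidth ≥ 1, and G has the edge e–f. The upper and lower bounds meet at 1, so that is the treewidth.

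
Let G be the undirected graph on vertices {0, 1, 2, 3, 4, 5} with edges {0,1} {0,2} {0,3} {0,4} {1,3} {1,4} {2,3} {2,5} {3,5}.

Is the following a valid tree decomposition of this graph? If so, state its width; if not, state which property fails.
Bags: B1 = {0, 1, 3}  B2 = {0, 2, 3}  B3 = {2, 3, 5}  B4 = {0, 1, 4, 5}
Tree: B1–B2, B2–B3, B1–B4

No — bags containing vertex 5 are not connected in the tree.

A tree decomposition must satisfy three properties: every vertex lies in some bag; for every edge, both endpoints lie together in some bag; and for every vertex, the bags containing it form a connected subtree. Here bags containing vertex 5 are not connected in the tree, so the decomposition is invalid.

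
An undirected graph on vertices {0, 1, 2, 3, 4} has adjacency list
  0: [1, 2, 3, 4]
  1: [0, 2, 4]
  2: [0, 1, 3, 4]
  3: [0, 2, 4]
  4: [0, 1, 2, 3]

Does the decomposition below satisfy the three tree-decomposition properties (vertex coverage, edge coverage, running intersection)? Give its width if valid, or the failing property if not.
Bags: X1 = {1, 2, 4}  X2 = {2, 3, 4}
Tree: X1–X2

No — vertex 0 appears in no bag.

A tree decomposition must satisfy three properties: every vertex lies in some bag; for every edge, both endpoints lie together in some bag; and for every vertex, the bags containing it form a connected subtree. Here vertex 0 appears in no bag, so the decomposition is invalid.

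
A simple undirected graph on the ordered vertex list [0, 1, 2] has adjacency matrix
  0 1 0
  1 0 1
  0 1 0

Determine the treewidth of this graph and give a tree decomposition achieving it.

The largest bag has 2 vertices, giving width 1; this decomposition certifies tw(G) ≤ 1. Any graph with an edge has treewidth ≥ 1, and G has the edge 1–0. Therefore the treewidth is 1.

Treewidth 1.
Bags: B1 = {0, 1}  B2 = {1, 2}
Tree: B1–B2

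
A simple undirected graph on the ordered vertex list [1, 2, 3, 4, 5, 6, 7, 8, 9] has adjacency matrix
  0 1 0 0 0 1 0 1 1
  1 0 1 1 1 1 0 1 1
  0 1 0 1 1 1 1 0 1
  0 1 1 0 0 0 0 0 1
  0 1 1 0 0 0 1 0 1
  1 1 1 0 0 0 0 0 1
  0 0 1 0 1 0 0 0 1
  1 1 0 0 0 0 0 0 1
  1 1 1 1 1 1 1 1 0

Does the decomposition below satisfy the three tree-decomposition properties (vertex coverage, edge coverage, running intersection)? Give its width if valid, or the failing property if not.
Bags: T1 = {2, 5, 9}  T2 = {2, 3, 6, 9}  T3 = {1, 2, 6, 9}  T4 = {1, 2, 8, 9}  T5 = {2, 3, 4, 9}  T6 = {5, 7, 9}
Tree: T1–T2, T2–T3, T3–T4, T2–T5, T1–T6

No — edge (3,5) lies in no bag.

A tree decomposition must satisfy three properties: every vertex lies in some bag; for every edge, both endpoints lie together in some bag; and for every vertex, the bags containing it form a connected subtree. Here edge (3,5) lies in no bag, so the decomposition is invalid.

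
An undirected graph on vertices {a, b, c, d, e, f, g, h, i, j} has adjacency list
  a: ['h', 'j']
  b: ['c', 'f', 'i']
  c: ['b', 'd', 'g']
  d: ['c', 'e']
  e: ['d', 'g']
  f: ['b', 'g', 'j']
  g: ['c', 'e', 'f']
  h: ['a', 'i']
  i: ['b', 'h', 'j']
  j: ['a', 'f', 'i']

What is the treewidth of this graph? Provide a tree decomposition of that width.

Treewidth 2.
One such decomposition:
Bags: B1 = {d, e, g}  B2 = {c, d, g}  B3 = {c, f, g}  B4 = {b, c, f}  B5 = {b, f, j}  B6 = {b, i, j}  B7 = {a, i, j}  B8 = {a, h, i}
Tree: B1–B2, B2–B3, B3–B4, B4–B5, B5–B6, B6–B7, B7–B8

The largest bag has 3 vertices, giving width 2; this decomposition certifies tw(G) ≤ 2. Since e–d–c–g–e is a cycle in G, G is not acyclic. Forests are exactly the graphs of treewidth ≤ 1, so tw(G) ≥ 2. Therefore the treewidth is 2.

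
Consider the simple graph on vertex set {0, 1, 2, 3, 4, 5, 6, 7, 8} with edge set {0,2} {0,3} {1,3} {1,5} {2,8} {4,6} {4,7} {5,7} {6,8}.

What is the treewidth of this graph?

2

A width-2 tree decomposition is:
Bags: B1 = {0, 1, 3}  B2 = {0, 1, 5}  B3 = {0, 5, 7}  B4 = {0, 4, 7}  B5 = {0, 4, 6}  B6 = {0, 6, 8}  B7 = {0, 2, 8}
Tree: B1–B2, B2–B3, B3–B4, B4–B5, B5–B6, B6–B7
Each bag holds 3 vertices, so the decomposition has width 2, which upper-bounds the treewidth. The edges 0–3–1–5–7–4–6–8–2–0 form a cycle, so G is not a tree and its treewidth is at least 2. The upper and lower bounds meet at 2, so that is the treewidth.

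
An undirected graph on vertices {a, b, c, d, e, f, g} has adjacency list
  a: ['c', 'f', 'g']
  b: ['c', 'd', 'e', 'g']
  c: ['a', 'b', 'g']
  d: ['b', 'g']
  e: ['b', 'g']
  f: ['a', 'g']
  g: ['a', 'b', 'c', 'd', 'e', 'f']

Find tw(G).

2

A width-2 tree decomposition is:
Bags: B1 = {b, c, g}  B2 = {b, d, g}  B3 = {a, c, g}  B4 = {a, f, g}  B5 = {b, e, g}
Tree: B1–B2, B1–B3, B3–B4, B2–B5
Every bag has size at most 3, so the width is 3 − 1 = 2 and tw(G) ≤ 2. On the other hand G contains the 3-clique {a, c, g}. A clique must lie in a single bag of any decomposition, so no decomposition can have width below 2. Therefore the treewidth is 2.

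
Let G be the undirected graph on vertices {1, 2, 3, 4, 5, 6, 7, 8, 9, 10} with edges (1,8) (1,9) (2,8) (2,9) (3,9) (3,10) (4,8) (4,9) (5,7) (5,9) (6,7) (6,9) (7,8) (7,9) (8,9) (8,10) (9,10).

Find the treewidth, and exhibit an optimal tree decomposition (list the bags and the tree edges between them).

The largest bag has 3 vertices, giving width 2; this decomposition certifies tw(G) ≤ 2. On the other hand G contains the 3-clique {1, 8, 9}. A clique must lie in a single bag of any decomposition, so no decomposition can have width below 2. The upper and lower bounds meet at 2, so that is the treewidth.

Treewidth 2.
Bags: B1 = {2, 8, 9}  B2 = {8, 9, 10}  B3 = {7, 8, 9}  B4 = {3, 9, 10}  B5 = {4, 8, 9}  B6 = {6, 7, 9}  B7 = {5, 7, 9}  B8 = {1, 8, 9}
Tree: B1–B2, B2–B3, B2–B4, B1–B5, B3–B6, B3–B7, B2–B8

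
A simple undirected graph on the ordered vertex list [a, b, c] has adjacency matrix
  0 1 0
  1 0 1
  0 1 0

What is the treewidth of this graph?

A width-1 tree decomposition is:
Bags: B1 = {a, b}  B2 = {b, c}
Tree: B1–B2
Every bag has size at most 2, so the width is 2 − 1 = 1 and tw(G) ≤ 1. G has an edge, so its treewidth is at least 1. Therefore the treewidth is 1.

1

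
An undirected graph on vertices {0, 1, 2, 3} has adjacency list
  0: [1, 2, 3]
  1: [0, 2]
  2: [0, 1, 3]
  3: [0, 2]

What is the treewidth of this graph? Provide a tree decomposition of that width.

Treewidth 2.
Bags: B1 = {0, 2, 3}  B2 = {0, 1, 2}
Tree: B1–B2

Every bag has size at most 3, so the width is 3 − 1 = 2 and tw(G) ≤ 2. On the other hand G contains the 3-clique {0, 1, 2}. A clique must lie in a single bag of any decomposition, so no decomposition can have width below 2. The upper and lower bounds meet at 2, so that is the treewidth.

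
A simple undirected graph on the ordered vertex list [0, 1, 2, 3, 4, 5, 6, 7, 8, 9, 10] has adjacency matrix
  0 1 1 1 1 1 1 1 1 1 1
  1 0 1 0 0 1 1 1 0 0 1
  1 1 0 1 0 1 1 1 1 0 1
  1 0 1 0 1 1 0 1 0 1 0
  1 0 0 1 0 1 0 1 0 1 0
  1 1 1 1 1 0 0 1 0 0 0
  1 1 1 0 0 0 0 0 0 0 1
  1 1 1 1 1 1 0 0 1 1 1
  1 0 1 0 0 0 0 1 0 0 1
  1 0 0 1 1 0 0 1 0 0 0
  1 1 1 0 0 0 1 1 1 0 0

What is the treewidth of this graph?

A width-4 tree decomposition is:
Bags: B1 = {0, 1, 2, 7, 10}  B2 = {0, 1, 2, 5, 7}  B3 = {0, 2, 7, 8, 10}  B4 = {0, 2, 3, 5, 7}  B5 = {0, 3, 4, 5, 7}  B6 = {0, 1, 2, 6, 10}  B7 = {0, 3, 4, 7, 9}
Tree: B1–B2, B1–B3, B2–B4, B4–B5, B1–B6, B5–B7
Each bag holds 5 vertices, so the decomposition has width 4, which upper-bounds the treewidth. For the lower bound, the 5 vertices {0, 1, 2, 6, 10} are pairwise adjacent, and any tree decomposition puts a clique entirely inside one bag — forcing width ≥ 4. Combining the bounds, tw(G) = 4.

4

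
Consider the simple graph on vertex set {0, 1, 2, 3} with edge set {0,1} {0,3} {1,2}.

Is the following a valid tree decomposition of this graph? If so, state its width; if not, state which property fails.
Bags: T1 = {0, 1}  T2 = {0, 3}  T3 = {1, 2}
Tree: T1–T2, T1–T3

Yes; width 1.

Checking the three conditions: (i) the bags cover all of {0, 1, 2, 3}; (ii) for each edge, some bag contains both endpoints; (iii) the bags containing any fixed vertex form a subtree. All hold, so the decomposition is valid with width 2 − 1 = 1.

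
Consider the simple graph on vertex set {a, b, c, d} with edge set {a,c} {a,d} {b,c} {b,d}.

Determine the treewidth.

2

A width-2 tree decomposition is:
Bags: B1 = {a, b, c}  B2 = {a, b, d}
Tree: B1–B2
Every bag has size at most 3, so the width is 3 − 1 = 2 and tw(G) ≤ 2. For the lower bound, G contains the cycle a–c–b–d–a, so G is not a forest; only forests have treewidth ≤ 1, hence tw(G) ≥ 2. Hence tw(G) = 2 exactly.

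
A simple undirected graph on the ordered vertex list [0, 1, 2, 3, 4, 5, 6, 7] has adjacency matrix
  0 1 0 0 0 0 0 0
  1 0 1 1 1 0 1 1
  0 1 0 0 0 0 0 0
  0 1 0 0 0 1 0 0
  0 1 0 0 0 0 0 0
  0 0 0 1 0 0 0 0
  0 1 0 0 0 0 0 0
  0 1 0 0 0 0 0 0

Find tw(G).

A width-1 tree decomposition is:
Bags: B1 = {1, 4}  B2 = {1, 3}  B3 = {1, 2}  B4 = {1, 7}  B5 = {1, 6}  B6 = {3, 5}  B7 = {0, 1}
Tree: B1–B2, B1–B3, B1–B4, B3–B5, B2–B6, B1–B7
Every bag has size at most 2, so the width is 2 − 1 = 1 and tw(G) ≤ 1. G has an edge, so its treewidth is at least 1. Therefore the treewidth is 1.

1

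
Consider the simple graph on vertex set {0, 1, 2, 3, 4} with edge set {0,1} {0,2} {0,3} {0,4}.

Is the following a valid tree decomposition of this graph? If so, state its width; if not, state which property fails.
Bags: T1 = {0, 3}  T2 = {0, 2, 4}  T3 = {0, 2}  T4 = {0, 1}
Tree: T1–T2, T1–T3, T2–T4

A tree decomposition must satisfy three properties: every vertex lies in some bag; for every edge, both endpoints lie together in some bag; and for every vertex, the bags containing it form a connected subtree. Here bags containing vertex 2 are not connected in the tree, so the decomposition is invalid.

No — bags containing vertex 2 are not connected in the tree.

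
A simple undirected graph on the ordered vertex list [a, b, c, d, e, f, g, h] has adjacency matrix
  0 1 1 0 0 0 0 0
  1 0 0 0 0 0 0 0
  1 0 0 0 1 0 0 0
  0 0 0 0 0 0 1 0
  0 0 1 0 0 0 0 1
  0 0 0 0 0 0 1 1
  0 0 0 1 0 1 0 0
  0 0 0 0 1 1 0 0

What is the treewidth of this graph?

A width-1 tree decomposition is:
Bags: B1 = {a, b}  B2 = {a, c}  B3 = {c, e}  B4 = {e, h}  B5 = {f, h}  B6 = {f, g}  B7 = {d, g}
Tree: B1–B2, B2–B3, B3–B4, B4–B5, B5–B6, B6–B7
The largest bag has 2 vertices, giving width 1; this decomposition certifies tw(G) ≤ 1. G has an edge, so its treewidth is at least 1. The upper and lower bounds meet at 1, so that is the treewidth.

1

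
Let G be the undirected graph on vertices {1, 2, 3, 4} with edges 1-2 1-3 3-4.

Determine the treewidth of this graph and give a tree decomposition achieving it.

Treewidth 1.
One optimal decomposition is:
Bags: B1 = {1, 2}  B2 = {1, 3}  B3 = {3, 4}
Tree: B1–B2, B2–B3

Each bag holds 2 vertices, so the decomposition has width 1, which upper-bounds the treewidth. Since G has at least one edge (e.g. 1–2), it is not an edgeless graph, so tw(G) ≥ 1. Therefore the treewidth is 1.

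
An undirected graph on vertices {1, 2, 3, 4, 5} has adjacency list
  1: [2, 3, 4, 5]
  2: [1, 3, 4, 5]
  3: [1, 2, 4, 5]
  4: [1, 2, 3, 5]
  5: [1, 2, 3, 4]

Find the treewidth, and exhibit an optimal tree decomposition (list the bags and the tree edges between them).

Treewidth 4.
One optimal decomposition is:
Bags: B1 = {1, 2, 3, 4, 5}
Tree: (single bag)

With just one bag of size 5, the width is 5 − 1 = 4, so tw(G) ≤ 4. Conversely, {1, 2, 3, 4, 5} is a clique of size 5, and the vertices of any clique must share a bag in every tree decomposition; so some bag has ≥ 5 vertices and tw(G) ≥ 4. Therefore the treewidth is 4.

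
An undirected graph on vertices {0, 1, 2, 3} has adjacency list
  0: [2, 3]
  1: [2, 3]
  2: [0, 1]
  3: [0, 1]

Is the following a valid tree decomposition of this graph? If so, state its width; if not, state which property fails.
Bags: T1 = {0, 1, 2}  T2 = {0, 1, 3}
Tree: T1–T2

Vertex coverage: the bags together contain {0, 1, 2, 3}, the full vertex set. Edge coverage: each edge of G has both endpoints in at least one bag. Running intersection: for every vertex, the bags containing it form a connected subtree. All three properties hold, so this is a valid tree decomposition of width max|bag| − 1 = 2, and hence tw(G) ≤ 2.

Yes; width 2.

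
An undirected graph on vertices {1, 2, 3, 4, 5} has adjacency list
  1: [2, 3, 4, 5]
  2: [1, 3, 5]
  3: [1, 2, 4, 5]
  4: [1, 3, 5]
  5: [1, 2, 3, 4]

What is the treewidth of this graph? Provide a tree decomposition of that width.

Treewidth 3.
One optimal decomposition is:
Bags: B1 = {1, 3, 4, 5}  B2 = {1, 2, 3, 5}
Tree: B1–B2

Each bag holds 4 vertices, so the decomposition has width 3, which upper-bounds the treewidth. On the other hand G contains the 4-clique {1, 2, 3, 5}. A clique must lie in a single bag of any decomposition, so no decomposition can have width below 3. The upper and lower bounds meet at 3, so that is the treewidth.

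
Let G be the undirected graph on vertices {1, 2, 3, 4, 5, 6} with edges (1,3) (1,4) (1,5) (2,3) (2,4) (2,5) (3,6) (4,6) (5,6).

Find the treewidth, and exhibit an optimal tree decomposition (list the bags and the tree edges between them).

Each bag holds 4 vertices, so the decomposition has width 3, which upper-bounds the treewidth. For the lower bound: the 4 vertex sets {4,6}, {2,3}, {5}, {1} are disjoint, each induces a connected subgraph, and every pair is joined by at least one edge of G. Contracting each set to a single vertex therefore yields K_{4} as a minor, and since treewidth is minor-monotone, tw(G) ≥ tw(K_{4}) = 3. Hence tw(G) = 3 exactly.

Treewidth 3.
Bags: B1 = {3, 4, 5, 6}  B2 = {2, 3, 4, 5}  B3 = {1, 3, 4, 5}
Tree: B1–B2, B2–B3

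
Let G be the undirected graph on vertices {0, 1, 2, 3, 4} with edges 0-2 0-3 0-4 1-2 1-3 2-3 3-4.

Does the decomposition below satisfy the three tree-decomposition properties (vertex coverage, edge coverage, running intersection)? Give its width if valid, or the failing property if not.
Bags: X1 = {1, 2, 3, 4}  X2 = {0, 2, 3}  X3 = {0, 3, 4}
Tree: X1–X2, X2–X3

A tree decomposition must satisfy three properties: every vertex lies in some bag; for every edge, both endpoints lie together in some bag; and for every vertex, the bags containing it form a connected subtree. Here bags containing vertex 4 are not connected in the tree, so the decomposition is invalid.

No — bags containing vertex 4 are not connected in the tree.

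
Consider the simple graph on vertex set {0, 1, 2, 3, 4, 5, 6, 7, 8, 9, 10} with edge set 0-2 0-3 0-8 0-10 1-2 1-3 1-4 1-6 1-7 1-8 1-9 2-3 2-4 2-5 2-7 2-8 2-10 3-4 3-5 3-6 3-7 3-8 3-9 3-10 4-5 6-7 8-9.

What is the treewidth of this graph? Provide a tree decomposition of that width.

Every bag has size at most 4, so the width is 4 − 1 = 3 and tw(G) ≤ 3. Conversely, {1, 3, 8, 9} is a clique of size 4, and the vertices of any clique must share a bag in every tree decomposition; so some bag has ≥ 4 vertices and tw(G) ≥ 3. Hence tw(G) = 3 exactly.

Treewidth 3.
One such decomposition:
Bags: B1 = {1, 2, 3, 4}  B2 = {1, 2, 3, 7}  B3 = {1, 3, 6, 7}  B4 = {1, 2, 3, 8}  B5 = {2, 3, 4, 5}  B6 = {0, 2, 3, 8}  B7 = {0, 2, 3, 10}  B8 = {1, 3, 8, 9}
Tree: B1–B2, B2–B3, B1–B4, B1–B5, B4–B6, B6–B7, B4–B8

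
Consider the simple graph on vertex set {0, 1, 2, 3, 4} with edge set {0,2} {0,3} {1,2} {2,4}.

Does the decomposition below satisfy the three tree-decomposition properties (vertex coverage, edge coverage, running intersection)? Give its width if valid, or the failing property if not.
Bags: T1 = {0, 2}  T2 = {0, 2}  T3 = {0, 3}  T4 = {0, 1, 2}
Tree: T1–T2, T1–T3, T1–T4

No — vertex 4 appears in no bag.

A tree decomposition must satisfy three properties: every vertex lies in some bag; for every edge, both endpoints lie together in some bag; and for every vertex, the bags containing it form a connected subtree. Here vertex 4 appears in no bag, so the decomposition is invalid.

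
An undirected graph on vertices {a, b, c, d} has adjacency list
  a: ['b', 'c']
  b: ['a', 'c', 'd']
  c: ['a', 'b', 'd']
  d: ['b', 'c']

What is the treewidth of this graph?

2

A width-2 tree decomposition is:
Bags: B1 = {b, c, d}  B2 = {a, b, c}
Tree: B1–B2
The largest bag has 3 vertices, giving width 2; this decomposition certifies tw(G) ≤ 2. For the lower bound, the 3 vertices {b, c, d} are pairwise adjacent, and any tree decomposition puts a clique entirely inside one bag — forcing width ≥ 2. Hence tw(G) = 2 exactly.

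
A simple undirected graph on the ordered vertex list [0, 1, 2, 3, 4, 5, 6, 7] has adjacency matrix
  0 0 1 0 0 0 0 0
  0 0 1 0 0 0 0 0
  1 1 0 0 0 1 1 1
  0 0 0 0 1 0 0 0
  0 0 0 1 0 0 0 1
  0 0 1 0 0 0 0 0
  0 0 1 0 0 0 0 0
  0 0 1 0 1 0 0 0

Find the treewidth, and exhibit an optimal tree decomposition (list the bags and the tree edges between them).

Each bag holds 2 vertices, so the decomposition has width 1, which upper-bounds the treewidth. Any graph with an edge has treewidth ≥ 1, and G has the edge 4–7. The upper and lower bounds meet at 1, so that is the treewidth.

Treewidth 1.
One optimal decomposition is:
Bags: B1 = {4, 7}  B2 = {2, 7}  B3 = {2, 6}  B4 = {3, 4}  B5 = {0, 2}  B6 = {1, 2}  B7 = {2, 5}
Tree: B1–B2, B2–B3, B1–B4, B3–B5, B2–B6, B2–B7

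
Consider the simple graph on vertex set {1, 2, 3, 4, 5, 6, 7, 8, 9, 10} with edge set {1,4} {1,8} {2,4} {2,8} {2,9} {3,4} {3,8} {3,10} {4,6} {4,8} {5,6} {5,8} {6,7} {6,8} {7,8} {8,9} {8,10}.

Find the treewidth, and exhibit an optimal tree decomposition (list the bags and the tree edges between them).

Each bag holds 3 vertices, so the decomposition has width 2, which upper-bounds the treewidth. For the lower bound, the 3 vertices {1, 4, 8} are pairwise adjacent, and any tree decomposition puts a clique entirely inside one bag — forcing width ≥ 2. Hence tw(G) = 2 exactly.

Treewidth 2.
Bags: B1 = {3, 4, 8}  B2 = {4, 6, 8}  B3 = {1, 4, 8}  B4 = {2, 4, 8}  B5 = {6, 7, 8}  B6 = {5, 6, 8}  B7 = {3, 8, 10}  B8 = {2, 8, 9}
Tree: B1–B2, B1–B3, B1–B4, B2–B5, B5–B6, B1–B7, B4–B8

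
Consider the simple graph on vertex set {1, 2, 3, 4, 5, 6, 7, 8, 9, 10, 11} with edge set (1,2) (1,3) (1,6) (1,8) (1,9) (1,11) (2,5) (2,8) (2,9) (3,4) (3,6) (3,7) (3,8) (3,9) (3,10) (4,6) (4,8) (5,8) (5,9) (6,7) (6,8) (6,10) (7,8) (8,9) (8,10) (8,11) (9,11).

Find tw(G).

3

A width-3 tree decomposition is:
Bags: B1 = {3, 4, 6, 8}  B2 = {1, 3, 6, 8}  B3 = {3, 6, 8, 10}  B4 = {1, 3, 8, 9}  B5 = {1, 8, 9, 11}  B6 = {3, 6, 7, 8}  B7 = {1, 2, 8, 9}  B8 = {2, 5, 8, 9}
Tree: B1–B2, B1–B3, B2–B4, B4–B5, B1–B6, B5–B7, B7–B8
Each bag holds 4 vertices, so the decomposition has width 3, which upper-bounds the treewidth. On the other hand G contains the 4-clique {1, 8, 9, 11}. A clique must lie in a single bag of any decomposition, so no decomposition can have width below 3. The upper and lower bounds meet at 3, so that is the treewidth.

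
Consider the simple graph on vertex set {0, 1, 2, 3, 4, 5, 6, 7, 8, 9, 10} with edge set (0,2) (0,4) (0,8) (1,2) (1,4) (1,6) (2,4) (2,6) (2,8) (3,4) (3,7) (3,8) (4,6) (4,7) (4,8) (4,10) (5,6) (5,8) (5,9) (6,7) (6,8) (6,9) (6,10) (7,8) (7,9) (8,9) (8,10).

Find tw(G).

3

A width-3 tree decomposition is:
Bags: B1 = {4, 6, 7, 8}  B2 = {2, 4, 6, 8}  B3 = {6, 7, 8, 9}  B4 = {5, 6, 8, 9}  B5 = {0, 2, 4, 8}  B6 = {4, 6, 8, 10}  B7 = {3, 4, 7, 8}  B8 = {1, 2, 4, 6}
Tree: B1–B2, B1–B3, B3–B4, B2–B5, B2–B6, B1–B7, B2–B8
Each bag holds 4 vertices, so the decomposition has width 3, which upper-bounds the treewidth. For the lower bound, the 4 vertices {5, 6, 8, 9} are pairwise adjacent, and any tree decomposition puts a clique entirely inside one bag — forcing width ≥ 3. Combining the bounds, tw(G) = 3.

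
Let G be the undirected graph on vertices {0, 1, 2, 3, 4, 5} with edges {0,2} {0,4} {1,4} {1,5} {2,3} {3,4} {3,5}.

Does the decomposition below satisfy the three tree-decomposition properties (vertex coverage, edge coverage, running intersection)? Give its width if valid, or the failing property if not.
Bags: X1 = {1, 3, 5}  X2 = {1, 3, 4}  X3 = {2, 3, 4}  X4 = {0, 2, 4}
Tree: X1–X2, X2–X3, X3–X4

Yes; width 2.

Every vertex of G appears in some bag (union = {0, 1, 2, 3, 4, 5}); every edge is covered by a bag; and for each vertex v the set of bags containing v is connected in the bag tree. The decomposition is therefore valid. The largest bag has 3 vertices, so the width is 2.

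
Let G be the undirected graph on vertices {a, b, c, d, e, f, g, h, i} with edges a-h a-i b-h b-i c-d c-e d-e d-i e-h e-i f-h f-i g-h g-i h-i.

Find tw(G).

2

A width-2 tree decomposition is:
Bags: B1 = {e, h, i}  B2 = {d, e, i}  B3 = {g, h, i}  B4 = {b, h, i}  B5 = {a, h, i}  B6 = {c, d, e}  B7 = {f, h, i}
Tree: B1–B2, B1–B3, B1–B4, B1–B5, B2–B6, B4–B7
Every bag has size at most 3, so the width is 3 − 1 = 2 and tw(G) ≤ 2. On the other hand G contains the 3-clique {c, d, e}. A clique must lie in a single bag of any decomposition, so no decomposition can have width below 2. Combining the bounds, tw(G) = 2.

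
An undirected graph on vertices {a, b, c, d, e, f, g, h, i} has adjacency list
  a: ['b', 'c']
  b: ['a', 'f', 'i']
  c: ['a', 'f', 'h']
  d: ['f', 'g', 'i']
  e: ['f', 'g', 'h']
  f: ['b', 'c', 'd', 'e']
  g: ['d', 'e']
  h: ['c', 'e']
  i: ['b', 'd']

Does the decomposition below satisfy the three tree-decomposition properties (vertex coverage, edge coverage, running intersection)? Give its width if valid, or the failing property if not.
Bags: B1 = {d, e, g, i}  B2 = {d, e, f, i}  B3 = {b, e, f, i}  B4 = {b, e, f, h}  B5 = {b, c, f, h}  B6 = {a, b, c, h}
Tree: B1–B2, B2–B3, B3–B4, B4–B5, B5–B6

Checking the three conditions: (i) the bags cover all of {a, b, c, d, e, f, g, h, i}; (ii) for each edge, some bag contains both endpoints; (iii) the bags containing any fixed vertex form a subtree. All hold, so the decomposition is valid with width 4 − 1 = 3.

Yes; width 3.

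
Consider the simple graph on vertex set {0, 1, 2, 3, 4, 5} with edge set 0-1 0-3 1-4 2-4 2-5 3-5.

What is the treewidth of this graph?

A width-2 tree decomposition is:
Bags: B1 = {0, 3, 5}  B2 = {0, 2, 5}  B3 = {0, 2, 4}  B4 = {0, 1, 4}
Tree: B1–B2, B2–B3, B3–B4
The largest bag has 3 vertices, giving width 2; this decomposition certifies tw(G) ≤ 2. The edges 0–3–5–2–4–1–0 form a cycle, so G is not a tree and its treewidth is at least 2. Hence tw(G) = 2 exactly.

2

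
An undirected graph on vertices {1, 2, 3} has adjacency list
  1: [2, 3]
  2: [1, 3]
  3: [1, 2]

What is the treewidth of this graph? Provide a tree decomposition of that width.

Treewidth 2.
One such decomposition:
Bags: B1 = {1, 2, 3}
Tree: (single bag)

A single bag containing all 3 vertices is trivially a valid decomposition of width 2. Conversely, {1, 2, 3} is a clique of size 3, and the vertices of any clique must share a bag in every tree decomposition; so some bag has ≥ 3 vertices and tw(G) ≥ 2. The upper and lower bounds meet at 2, so that is the treewidth.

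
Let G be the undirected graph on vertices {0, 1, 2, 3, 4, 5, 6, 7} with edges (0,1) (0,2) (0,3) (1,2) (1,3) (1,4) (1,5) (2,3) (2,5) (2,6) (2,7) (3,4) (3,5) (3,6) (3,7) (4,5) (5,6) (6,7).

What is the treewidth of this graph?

A width-3 tree decomposition is:
Bags: B1 = {1, 2, 3, 5}  B2 = {2, 3, 5, 6}  B3 = {0, 1, 2, 3}  B4 = {1, 3, 4, 5}  B5 = {2, 3, 6, 7}
Tree: B1–B2, B1–B3, B1–B4, B2–B5
The largest bag has 4 vertices, giving width 3; this decomposition certifies tw(G) ≤ 3. On the other hand G contains the 4-clique {0, 1, 2, 3}. A clique must lie in a single bag of any decomposition, so no decomposition can have width below 3. The upper and lower bounds meet at 3, so that is the treewidth.

3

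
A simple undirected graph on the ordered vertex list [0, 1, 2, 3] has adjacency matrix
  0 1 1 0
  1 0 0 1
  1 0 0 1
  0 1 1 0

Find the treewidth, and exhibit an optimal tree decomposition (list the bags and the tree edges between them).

Treewidth 2.
One such decomposition:
Bags: B1 = {0, 1, 2}  B2 = {1, 2, 3}
Tree: B1–B2

Each bag holds 3 vertices, so the decomposition has width 2, which upper-bounds the treewidth. For the lower bound, G contains the cycle 1–0–2–3–1, so G is not a forest; only forests have treewidth ≤ 1, hence tw(G) ≥ 2. Combining the bounds, tw(G) = 2.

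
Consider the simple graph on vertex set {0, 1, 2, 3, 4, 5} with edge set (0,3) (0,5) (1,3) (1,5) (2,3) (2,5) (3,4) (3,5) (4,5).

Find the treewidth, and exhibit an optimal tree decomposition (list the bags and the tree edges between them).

The largest bag has 3 vertices, giving width 2; this decomposition certifies tw(G) ≤ 2. On the other hand G contains the 3-clique {0, 3, 5}. A clique must lie in a single bag of any decomposition, so no decomposition can have width below 2. The upper and lower bounds meet at 2, so that is the treewidth.

Treewidth 2.
Bags: B1 = {0, 3, 5}  B2 = {2, 3, 5}  B3 = {3, 4, 5}  B4 = {1, 3, 5}
Tree: B1–B2, B1–B3, B1–B4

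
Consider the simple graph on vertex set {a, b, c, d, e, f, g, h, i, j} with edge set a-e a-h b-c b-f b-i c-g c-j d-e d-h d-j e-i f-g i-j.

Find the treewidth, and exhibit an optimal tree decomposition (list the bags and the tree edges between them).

Treewidth 2.
Bags: B1 = {c, f, g}  B2 = {b, c, f}  B3 = {b, c, j}  B4 = {b, i, j}  B5 = {d, i, j}  B6 = {d, e, i}  B7 = {d, e, h}  B8 = {a, e, h}
Tree: B1–B2, B2–B3, B3–B4, B4–B5, B5–B6, B6–B7, B7–B8

Each bag holds 3 vertices, so the decomposition has width 2, which upper-bounds the treewidth. For the lower bound, G contains the cycle g–f–b–c–g, so G is not a forest; only forests have treewidth ≤ 1, hence tw(G) ≥ 2. Combining the bounds, tw(G) = 2.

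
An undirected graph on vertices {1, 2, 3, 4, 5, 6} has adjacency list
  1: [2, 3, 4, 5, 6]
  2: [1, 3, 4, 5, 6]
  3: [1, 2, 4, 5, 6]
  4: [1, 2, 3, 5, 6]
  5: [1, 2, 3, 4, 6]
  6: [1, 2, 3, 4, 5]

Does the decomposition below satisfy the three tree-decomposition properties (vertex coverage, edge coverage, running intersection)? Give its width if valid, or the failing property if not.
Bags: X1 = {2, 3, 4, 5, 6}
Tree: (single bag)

A tree decomposition must satisfy three properties: every vertex lies in some bag; for every edge, both endpoints lie together in some bag; and for every vertex, the bags containing it form a connected subtree. Here vertex 1 appears in no bag, so the decomposition is invalid.

No — vertex 1 appears in no bag.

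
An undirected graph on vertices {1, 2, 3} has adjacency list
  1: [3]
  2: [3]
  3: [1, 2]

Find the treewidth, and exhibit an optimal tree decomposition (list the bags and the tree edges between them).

Every bag has size at most 2, so the width is 2 − 1 = 1 and tw(G) ≤ 1. G has an edge, so its treewidth is at least 1. Hence tw(G) = 1 exactly.

Treewidth 1.
One such decomposition:
Bags: B1 = {2, 3}  B2 = {1, 3}
Tree: B1–B2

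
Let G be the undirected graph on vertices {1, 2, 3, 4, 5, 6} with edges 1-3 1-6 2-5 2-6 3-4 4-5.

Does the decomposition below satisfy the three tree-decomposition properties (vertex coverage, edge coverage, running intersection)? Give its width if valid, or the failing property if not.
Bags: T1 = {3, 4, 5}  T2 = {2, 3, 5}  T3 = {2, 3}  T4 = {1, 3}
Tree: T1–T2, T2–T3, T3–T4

No — vertex 6 appears in no bag.

A tree decomposition must satisfy three properties: every vertex lies in some bag; for every edge, both endpoints lie together in some bag; and for every vertex, the bags containing it form a connected subtree. Here vertex 6 appears in no bag, so the decomposition is invalid.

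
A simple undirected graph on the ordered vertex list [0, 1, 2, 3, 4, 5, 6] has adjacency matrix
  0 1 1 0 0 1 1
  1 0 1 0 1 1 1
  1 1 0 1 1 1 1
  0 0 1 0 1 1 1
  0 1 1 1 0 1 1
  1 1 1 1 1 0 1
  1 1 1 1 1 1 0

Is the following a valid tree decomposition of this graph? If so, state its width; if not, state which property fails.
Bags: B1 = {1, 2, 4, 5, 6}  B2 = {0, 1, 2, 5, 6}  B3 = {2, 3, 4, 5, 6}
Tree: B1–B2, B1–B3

Yes; width 4.

Every vertex of G appears in some bag (union = {0, 1, 2, 3, 4, 5, 6}); every edge is covered by a bag; and for each vertex v the set of bags containing v is connected in the bag tree. The decomposition is therefore valid. The largest bag has 5 vertices, so the width is 4.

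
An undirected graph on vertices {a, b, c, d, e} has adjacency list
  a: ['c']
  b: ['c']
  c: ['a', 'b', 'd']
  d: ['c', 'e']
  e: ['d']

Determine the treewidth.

A width-1 tree decomposition is:
Bags: B1 = {b, c}  B2 = {c, d}  B3 = {d, e}  B4 = {a, c}
Tree: B1–B2, B2–B3, B2–B4
Every bag has size at most 2, so the width is 2 − 1 = 1 and tw(G) ≤ 1. Since G has at least one edge (e.g. b–c), it is not an edgeless graph, so tw(G) ≥ 1. Hence tw(G) = 1 exactly.

1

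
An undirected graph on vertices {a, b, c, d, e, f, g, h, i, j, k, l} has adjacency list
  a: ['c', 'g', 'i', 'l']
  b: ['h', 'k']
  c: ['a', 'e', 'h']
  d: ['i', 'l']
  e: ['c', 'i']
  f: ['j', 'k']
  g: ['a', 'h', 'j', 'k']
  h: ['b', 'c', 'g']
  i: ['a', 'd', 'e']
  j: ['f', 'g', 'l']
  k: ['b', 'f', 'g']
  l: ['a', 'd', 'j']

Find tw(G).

A width-3 tree decomposition is:
Bags: B1 = {b, f, h, k}  B2 = {f, g, h, k}  B3 = {f, g, h, j}  B4 = {c, g, h, j}  B5 = {a, c, g, j}  B6 = {a, c, j, l}  B7 = {a, c, e, l}  B8 = {a, e, i, l}  B9 = {d, e, i, l}
Tree: B1–B2, B2–B3, B3–B4, B4–B5, B5–B6, B6–B7, B7–B8, B8–B9
The largest bag has 4 vertices, giving width 3; this decomposition certifies tw(G) ≤ 3. For the lower bound: the 4 vertex sets {b,f,k}, {h}, {g}, {a,c,j,l} are disjoint, each induces a connected subgraph, and every pair is joined by at least one edge of G. Contracting each set to a single vertex therefore yields K_{4} as a minor, and since treewidth is minor-monotone, tw(G) ≥ tw(K_{4}) = 3. Hence tw(G) = 3 exactly.

3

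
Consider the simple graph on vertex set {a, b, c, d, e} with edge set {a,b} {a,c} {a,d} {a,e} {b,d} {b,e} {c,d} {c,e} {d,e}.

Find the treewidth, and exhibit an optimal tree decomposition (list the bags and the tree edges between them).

The largest bag has 4 vertices, giving width 3; this decomposition certifies tw(G) ≤ 3. On the other hand G contains the 4-clique {a, c, d, e}. A clique must lie in a single bag of any decomposition, so no decomposition can have width below 3. Hence tw(G) = 3 exactly.

Treewidth 3.
One such decomposition:
Bags: B1 = {a, b, d, e}  B2 = {a, c, d, e}
Tree: B1–B2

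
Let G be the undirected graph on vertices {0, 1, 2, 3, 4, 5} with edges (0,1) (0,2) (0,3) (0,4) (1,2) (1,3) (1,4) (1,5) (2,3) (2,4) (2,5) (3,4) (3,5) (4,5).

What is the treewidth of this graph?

4

A width-4 tree decomposition is:
Bags: B1 = {0, 1, 2, 3, 4}  B2 = {1, 2, 3, 4, 5}
Tree: B1–B2
Each bag holds 5 vertices, so the decomposition has width 4, which upper-bounds the treewidth. On the other hand G contains the 5-clique {0, 1, 2, 3, 4}. A clique must lie in a single bag of any decomposition, so no decomposition can have width below 4. The upper and lower bounds meet at 4, so that is the treewidth.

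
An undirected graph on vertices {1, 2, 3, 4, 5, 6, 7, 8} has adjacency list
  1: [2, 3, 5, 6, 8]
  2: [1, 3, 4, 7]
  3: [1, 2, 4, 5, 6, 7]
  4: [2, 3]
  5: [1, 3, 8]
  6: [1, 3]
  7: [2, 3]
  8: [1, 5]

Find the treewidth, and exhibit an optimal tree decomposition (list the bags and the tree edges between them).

Each bag holds 3 vertices, so the decomposition has width 2, which upper-bounds the treewidth. Conversely, {1, 5, 8} is a clique of size 3, and the vertices of any clique must share a bag in every tree decomposition; so some bag has ≥ 3 vertices and tw(G) ≥ 2. Combining the bounds, tw(G) = 2.

Treewidth 2.
One optimal decomposition is:
Bags: B1 = {1, 3, 5}  B2 = {1, 2, 3}  B3 = {2, 3, 7}  B4 = {1, 3, 6}  B5 = {1, 5, 8}  B6 = {2, 3, 4}
Tree: B1–B2, B2–B3, B2–B4, B1–B5, B2–B6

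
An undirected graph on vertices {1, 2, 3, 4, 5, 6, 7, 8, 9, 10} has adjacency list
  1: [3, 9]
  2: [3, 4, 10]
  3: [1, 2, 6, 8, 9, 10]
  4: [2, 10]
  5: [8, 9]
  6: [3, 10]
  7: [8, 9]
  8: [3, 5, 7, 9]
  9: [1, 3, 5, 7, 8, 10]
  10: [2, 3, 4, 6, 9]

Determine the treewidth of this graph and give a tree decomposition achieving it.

The largest bag has 3 vertices, giving width 2; this decomposition certifies tw(G) ≤ 2. For the lower bound, the 3 vertices {3, 8, 9} are pairwise adjacent, and any tree decomposition puts a clique entirely inside one bag — forcing width ≥ 2. Hence tw(G) = 2 exactly.

Treewidth 2.
One such decomposition:
Bags: B1 = {3, 6, 10}  B2 = {3, 9, 10}  B3 = {3, 8, 9}  B4 = {1, 3, 9}  B5 = {5, 8, 9}  B6 = {2, 3, 10}  B7 = {7, 8, 9}  B8 = {2, 4, 10}
Tree: B1–B2, B2–B3, B2–B4, B3–B5, B1–B6, B5–B7, B6–B8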